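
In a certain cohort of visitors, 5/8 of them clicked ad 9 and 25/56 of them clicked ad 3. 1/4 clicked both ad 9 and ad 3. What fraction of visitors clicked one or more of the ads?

P(at least one) = 5/8 + 25/56 − 1/4 = 23/28

23/28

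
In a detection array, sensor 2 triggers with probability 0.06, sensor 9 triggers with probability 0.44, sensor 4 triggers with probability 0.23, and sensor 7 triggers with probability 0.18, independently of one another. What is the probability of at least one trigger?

0.66763104

P(none) = (1 − 0.06) × (1 − 0.44) × (1 − 0.23) × (1 − 0.18) = 0.94 × 0.56 × 0.77 × 0.82 = 0.33236896
P(at least one) = 1 − 0.33236896 = 0.66763104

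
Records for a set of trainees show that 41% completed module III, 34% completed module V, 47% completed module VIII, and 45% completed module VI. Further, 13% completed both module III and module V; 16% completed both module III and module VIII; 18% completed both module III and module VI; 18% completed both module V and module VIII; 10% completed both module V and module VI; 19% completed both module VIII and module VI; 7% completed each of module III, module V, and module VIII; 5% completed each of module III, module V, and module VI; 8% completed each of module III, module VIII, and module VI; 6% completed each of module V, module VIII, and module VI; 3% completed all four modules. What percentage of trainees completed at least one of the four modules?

96%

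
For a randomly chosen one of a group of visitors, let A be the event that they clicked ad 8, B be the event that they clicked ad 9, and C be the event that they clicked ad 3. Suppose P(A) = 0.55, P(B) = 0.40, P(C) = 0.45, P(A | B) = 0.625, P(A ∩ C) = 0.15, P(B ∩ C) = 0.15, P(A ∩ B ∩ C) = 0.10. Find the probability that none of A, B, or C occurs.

0.05

P(A ∩ B) = P(B)·P(A|B) = 0.40 × 0.625 = 0.25
P(A ∪ B ∪ C) = 0.55 + 0.40 + 0.45 − 0.25 − 0.15 − 0.15 + 0.10 = 0.95
P(none) = 1 − 0.95 = 0.05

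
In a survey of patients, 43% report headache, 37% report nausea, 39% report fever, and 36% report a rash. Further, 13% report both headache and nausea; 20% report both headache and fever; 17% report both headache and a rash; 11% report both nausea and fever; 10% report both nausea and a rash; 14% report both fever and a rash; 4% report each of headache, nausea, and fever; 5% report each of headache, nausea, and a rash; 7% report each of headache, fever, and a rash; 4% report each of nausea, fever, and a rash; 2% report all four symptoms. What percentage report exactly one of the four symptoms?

37%

P(exactly one) = 43 + 37 + 39 + 36 − 2·13 − 2·20 − 2·17 − 2·11 − 2·10 − 2·14 + 3·4 + 3·5 + 3·7 + 3·4 − 4·2 = 37%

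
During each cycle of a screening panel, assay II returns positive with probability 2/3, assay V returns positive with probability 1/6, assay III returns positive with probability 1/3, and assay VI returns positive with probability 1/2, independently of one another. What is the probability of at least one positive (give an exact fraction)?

P(none) = (1 − 2/3) × (1 − 1/6) × (1 − 1/3) × (1 − 1/2) = 1/3 × 5/6 × 2/3 × 1/2 = 5/54
P(at least one) = 1 − 5/54 = 49/54

49/54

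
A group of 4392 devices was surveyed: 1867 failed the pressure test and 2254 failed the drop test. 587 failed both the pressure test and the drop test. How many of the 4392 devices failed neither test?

858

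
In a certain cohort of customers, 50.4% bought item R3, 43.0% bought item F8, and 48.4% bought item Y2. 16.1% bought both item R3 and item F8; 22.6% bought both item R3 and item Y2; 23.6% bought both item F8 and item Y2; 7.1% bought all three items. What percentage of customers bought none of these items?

13.4%

By inclusion–exclusion:
P(union) = 50.4 + 43.0 + 48.4 − 16.1 − 22.6 − 23.6 + 7.1 = 86.6%
P(none) = 100% − 86.6% = 13.4%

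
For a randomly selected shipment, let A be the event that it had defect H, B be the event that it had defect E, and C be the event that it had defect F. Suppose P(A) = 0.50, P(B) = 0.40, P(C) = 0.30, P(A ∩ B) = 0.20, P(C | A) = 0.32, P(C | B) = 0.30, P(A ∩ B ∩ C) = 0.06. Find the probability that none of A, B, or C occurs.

P(A ∩ C) = P(A)·P(C|A) = 0.50 × 0.32 = 0.16
P(B ∩ C) = P(B)·P(C|B) = 0.40 × 0.30 = 0.12
By inclusion–exclusion:
P(A ∪ B ∪ C) = 0.50 + 0.40 + 0.30 − 0.20 − 0.16 − 0.12 + 0.06 = 0.78
P(none) = 1 − 0.78 = 0.22

0.22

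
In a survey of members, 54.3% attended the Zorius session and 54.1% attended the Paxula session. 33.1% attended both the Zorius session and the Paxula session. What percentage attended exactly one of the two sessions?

By inclusion–exclusion (exactly-one form):
P(exactly one) = 54.3 + 54.1 − 2·33.1 = 42.2%

42.2%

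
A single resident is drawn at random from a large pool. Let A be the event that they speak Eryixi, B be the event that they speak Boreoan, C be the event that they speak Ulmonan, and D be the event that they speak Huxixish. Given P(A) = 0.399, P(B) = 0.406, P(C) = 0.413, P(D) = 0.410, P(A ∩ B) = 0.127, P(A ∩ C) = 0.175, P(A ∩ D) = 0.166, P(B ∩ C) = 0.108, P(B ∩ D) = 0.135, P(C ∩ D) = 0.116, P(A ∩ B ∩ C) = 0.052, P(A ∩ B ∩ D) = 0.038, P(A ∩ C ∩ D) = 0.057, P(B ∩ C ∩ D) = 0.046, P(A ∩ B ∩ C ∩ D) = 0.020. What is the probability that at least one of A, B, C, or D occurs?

0.974

Inclusion–exclusion gives
P(A ∪ B ∪ C ∪ D) = 0.399 + 0.406 + 0.413 + 0.410 − 0.127 − 0.175 − 0.166 − 0.108 − 0.135 − 0.116 + 0.052 + 0.038 + 0.057 + 0.046 − 0.020 = 0.974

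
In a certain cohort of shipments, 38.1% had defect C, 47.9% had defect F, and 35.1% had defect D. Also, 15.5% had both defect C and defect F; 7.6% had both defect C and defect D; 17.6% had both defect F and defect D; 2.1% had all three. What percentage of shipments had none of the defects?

17.5%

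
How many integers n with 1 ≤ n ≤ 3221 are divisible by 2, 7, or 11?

Using inclusion–exclusion:
1610 + 460 + 292 − 230 − 146 − 41 + 20 = 1965

1965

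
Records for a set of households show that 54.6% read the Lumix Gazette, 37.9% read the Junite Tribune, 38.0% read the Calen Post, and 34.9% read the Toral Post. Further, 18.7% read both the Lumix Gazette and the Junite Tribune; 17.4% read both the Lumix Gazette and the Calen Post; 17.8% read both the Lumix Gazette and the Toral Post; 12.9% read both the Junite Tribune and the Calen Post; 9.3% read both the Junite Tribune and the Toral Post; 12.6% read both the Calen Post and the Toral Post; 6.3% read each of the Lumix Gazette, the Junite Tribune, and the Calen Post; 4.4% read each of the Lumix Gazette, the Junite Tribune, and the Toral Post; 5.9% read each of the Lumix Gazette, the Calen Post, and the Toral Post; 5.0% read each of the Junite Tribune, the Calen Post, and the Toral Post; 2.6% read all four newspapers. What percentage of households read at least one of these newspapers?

95.7%

P(≥1) = 54.6 + 37.9 + 38.0 + 34.9 − 18.7 − 17.4 − 17.8 − 12.9 − 9.3 − 12.6 + 6.3 + 4.4 + 5.9 + 5.0 − 2.6 = 95.7%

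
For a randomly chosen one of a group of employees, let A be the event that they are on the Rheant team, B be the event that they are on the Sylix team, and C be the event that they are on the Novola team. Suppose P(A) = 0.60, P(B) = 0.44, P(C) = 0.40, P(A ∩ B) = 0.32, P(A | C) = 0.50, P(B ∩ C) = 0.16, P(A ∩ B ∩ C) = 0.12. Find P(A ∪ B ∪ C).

P(A ∩ C) = P(C)·P(A|C) = 0.40 × 0.50 = 0.20
Using inclusion–exclusion:
P(A ∪ B ∪ C) = 0.60 + 0.44 + 0.40 − 0.32 − 0.20 − 0.16 + 0.12 = 0.88

0.88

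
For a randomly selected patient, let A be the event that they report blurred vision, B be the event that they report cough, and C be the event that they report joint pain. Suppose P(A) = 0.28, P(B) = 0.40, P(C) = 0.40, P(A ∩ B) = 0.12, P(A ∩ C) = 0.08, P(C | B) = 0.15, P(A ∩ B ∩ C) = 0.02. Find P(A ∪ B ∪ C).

P(B ∩ C) = P(B)·P(C|B) = 0.40 × 0.15 = 0.06
P(A ∪ B ∪ C) = 0.28 + 0.40 + 0.40 − 0.12 − 0.08 − 0.06 + 0.02 = 0.84

0.84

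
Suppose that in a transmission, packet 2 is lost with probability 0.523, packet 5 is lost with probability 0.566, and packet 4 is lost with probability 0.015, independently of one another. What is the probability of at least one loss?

Independence gives P(none) = ∏(1 − pᵢ).
P(none) = (1 − 0.523) × (1 − 0.566) × (1 − 0.015) = 0.477 × 0.434 × 0.985 = 0.20391273
P(at least one) = 1 − 0.20391273 = 0.79608727

0.79608727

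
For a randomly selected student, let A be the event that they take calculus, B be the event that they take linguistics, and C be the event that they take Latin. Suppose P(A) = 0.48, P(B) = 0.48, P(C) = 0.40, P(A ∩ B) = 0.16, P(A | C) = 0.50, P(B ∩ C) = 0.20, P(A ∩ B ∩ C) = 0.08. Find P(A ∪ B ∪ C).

P(A ∩ C) = P(C)·P(A|C) = 0.40 × 0.50 = 0.20
Apply inclusion-exclusion:
P(A ∪ B ∪ C) = 0.48 + 0.48 + 0.40 − 0.16 − 0.20 − 0.20 + 0.08 = 0.88

0.88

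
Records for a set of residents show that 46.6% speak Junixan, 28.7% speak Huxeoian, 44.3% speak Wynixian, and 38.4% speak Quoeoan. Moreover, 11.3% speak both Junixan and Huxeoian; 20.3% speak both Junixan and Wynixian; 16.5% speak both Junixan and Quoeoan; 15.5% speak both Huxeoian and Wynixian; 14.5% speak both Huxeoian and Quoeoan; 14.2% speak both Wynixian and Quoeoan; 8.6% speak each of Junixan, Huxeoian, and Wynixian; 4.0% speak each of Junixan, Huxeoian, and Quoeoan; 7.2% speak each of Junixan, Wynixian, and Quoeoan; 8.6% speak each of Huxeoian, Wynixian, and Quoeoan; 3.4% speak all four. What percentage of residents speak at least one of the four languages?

P(≥1) = 46.6 + 28.7 + 44.3 + 38.4 − 11.3 − 20.3 − 16.5 − 15.5 − 14.5 − 14.2 + 8.6 + 4.0 + 7.2 + 8.6 − 3.4 = 90.7%

90.7%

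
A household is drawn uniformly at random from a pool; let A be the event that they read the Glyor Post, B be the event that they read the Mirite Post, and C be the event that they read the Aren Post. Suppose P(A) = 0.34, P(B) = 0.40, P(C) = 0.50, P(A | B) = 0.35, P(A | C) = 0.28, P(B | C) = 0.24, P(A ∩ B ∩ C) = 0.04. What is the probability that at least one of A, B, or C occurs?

P(A ∩ B) = P(B)·P(A|B) = 0.40 × 0.35 = 0.14
P(A ∩ C) = P(C)·P(A|C) = 0.50 × 0.28 = 0.14
P(B ∩ C) = P(C)·P(B|C) = 0.50 × 0.24 = 0.12
P(A ∪ B ∪ C) = 0.34 + 0.40 + 0.50 − 0.14 − 0.14 − 0.12 + 0.04 = 0.88

0.88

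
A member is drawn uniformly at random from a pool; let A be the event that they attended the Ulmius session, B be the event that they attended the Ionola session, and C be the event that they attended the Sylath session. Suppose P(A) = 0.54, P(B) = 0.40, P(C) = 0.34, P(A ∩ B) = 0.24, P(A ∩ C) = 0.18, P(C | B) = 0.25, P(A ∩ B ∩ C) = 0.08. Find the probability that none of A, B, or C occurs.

0.16

P(B ∩ C) = P(B)·P(C|B) = 0.40 × 0.25 = 0.10
By inclusion-exclusion,
P(A ∪ B ∪ C) = 0.54 + 0.40 + 0.34 − 0.24 − 0.18 − 0.10 + 0.08 = 0.84
P(none) = 1 − 0.84 = 0.16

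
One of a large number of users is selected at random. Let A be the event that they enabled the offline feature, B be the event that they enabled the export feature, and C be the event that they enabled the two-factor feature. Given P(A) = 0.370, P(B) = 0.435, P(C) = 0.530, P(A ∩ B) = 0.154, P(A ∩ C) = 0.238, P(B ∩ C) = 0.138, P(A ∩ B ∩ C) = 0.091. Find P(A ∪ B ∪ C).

Apply inclusion-exclusion:
P(A ∪ B ∪ C) = 0.370 + 0.435 + 0.530 − 0.154 − 0.238 − 0.138 + 0.091 = 0.896

0.896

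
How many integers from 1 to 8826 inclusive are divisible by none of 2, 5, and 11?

3209

4413 + 1765 + 802 − 882 − 401 − 160 + 80 = 5617
8826 − 5617 = 3209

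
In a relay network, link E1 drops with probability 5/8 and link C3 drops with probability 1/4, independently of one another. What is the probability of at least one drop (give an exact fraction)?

P(none) = (1 − 5/8) × (1 − 1/4) = 3/8 × 3/4 = 9/32
P(at least one) = 1 − 9/32 = 23/32

23/32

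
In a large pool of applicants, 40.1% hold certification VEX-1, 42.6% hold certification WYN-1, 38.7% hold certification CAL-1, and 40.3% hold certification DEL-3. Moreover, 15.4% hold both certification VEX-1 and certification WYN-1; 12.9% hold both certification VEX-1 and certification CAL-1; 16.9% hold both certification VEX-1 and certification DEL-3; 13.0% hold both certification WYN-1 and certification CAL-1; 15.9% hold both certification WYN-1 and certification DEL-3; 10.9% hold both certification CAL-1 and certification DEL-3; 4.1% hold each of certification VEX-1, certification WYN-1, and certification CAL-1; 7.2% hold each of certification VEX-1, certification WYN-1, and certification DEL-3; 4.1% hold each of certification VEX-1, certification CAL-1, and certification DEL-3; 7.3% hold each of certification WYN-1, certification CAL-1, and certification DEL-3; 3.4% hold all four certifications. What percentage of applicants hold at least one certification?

P(union) = 40.1 + 42.6 + 38.7 + 40.3 − 15.4 − 12.9 − 16.9 − 13.0 − 15.9 − 10.9 + 4.1 + 7.2 + 4.1 + 7.3 − 3.4 = 96.0%

96.0%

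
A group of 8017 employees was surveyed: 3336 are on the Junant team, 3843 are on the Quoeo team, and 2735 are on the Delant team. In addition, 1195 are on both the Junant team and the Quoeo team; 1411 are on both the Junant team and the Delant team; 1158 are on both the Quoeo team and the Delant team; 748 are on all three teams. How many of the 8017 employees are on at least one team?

6898

Using inclusion–exclusion:
|union| = 3336 + 3843 + 2735 − 1195 − 1411 − 1158 + 748 = 6898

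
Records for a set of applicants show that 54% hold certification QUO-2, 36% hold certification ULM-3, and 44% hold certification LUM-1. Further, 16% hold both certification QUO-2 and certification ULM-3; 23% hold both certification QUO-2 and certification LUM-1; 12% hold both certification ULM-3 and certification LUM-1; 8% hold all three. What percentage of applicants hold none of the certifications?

9%

Inclusion–exclusion gives
P(at least one) = 54 + 36 + 44 − 16 − 23 − 12 + 8 = 91%
P(none) = 100% − 91% = 9%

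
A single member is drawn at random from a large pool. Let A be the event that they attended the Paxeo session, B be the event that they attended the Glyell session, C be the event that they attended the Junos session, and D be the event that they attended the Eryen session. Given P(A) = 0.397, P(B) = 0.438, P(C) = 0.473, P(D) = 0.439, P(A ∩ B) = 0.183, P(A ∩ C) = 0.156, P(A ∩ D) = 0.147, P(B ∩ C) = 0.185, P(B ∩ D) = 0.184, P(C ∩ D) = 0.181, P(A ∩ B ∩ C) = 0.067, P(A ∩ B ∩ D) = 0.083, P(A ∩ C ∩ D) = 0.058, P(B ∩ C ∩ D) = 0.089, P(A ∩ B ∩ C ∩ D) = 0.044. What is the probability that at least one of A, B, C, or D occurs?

0.964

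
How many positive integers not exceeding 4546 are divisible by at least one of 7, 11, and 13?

1276

Inclusion–exclusion gives
⌊4546/7⌋ + ⌊4546/11⌋ + ⌊4546/13⌋ − ⌊4546/77⌋ − ⌊4546/91⌋ − ⌊4546/143⌋ + ⌊4546/1001⌋ = 649 + 413 + 349 − 59 − 49 − 31 + 4 = 1276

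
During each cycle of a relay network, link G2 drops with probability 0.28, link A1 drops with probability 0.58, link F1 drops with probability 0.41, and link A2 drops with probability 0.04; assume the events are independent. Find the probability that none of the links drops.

P(none) = (1 − 0.28) × (1 − 0.58) × (1 − 0.41) × (1 − 0.04) = 0.72 × 0.42 × 0.59 × 0.96 = 0.17127936

0.17127936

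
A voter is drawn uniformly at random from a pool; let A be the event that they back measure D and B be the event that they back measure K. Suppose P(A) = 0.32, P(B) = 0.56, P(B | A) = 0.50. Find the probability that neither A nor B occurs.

P(A ∩ B) = P(A)·P(B|A) = 0.32 × 0.50 = 0.16
P(A ∪ B) = 0.32 + 0.56 − 0.16 = 0.72
P(none) = 1 − 0.72 = 0.28

0.28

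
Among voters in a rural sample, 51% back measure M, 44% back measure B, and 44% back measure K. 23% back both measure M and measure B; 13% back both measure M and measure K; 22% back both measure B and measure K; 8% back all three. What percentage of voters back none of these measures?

11%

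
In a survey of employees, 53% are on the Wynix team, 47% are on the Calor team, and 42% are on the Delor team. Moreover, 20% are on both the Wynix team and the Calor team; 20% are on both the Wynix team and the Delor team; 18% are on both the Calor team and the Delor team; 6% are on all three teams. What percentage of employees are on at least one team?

P(≥1) = 53 + 47 + 42 − 20 − 20 − 18 + 6 = 90%

90%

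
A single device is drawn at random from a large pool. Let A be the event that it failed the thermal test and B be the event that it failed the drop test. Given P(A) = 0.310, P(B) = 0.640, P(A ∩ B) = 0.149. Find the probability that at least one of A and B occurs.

By inclusion–exclusion:
P(A ∪ B) = 0.310 + 0.640 − 0.149 = 0.801

0.801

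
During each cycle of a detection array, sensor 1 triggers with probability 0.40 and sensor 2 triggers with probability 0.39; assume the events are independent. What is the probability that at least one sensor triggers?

P(none) = (1 − 0.40) × (1 − 0.39) = 0.60 × 0.61 = 0.366
P(at least one) = 1 − 0.366 = 0.634

0.634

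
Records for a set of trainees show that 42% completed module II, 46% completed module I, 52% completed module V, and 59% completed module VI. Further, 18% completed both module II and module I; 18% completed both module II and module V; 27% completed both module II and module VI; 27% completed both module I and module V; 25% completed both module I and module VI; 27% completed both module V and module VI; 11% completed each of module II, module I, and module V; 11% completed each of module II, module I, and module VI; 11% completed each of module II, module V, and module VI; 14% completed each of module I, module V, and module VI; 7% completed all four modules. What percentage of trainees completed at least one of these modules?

97%

P(≥1) = 42 + 46 + 52 + 59 − 18 − 18 − 27 − 27 − 25 − 27 + 11 + 11 + 11 + 14 − 7 = 97%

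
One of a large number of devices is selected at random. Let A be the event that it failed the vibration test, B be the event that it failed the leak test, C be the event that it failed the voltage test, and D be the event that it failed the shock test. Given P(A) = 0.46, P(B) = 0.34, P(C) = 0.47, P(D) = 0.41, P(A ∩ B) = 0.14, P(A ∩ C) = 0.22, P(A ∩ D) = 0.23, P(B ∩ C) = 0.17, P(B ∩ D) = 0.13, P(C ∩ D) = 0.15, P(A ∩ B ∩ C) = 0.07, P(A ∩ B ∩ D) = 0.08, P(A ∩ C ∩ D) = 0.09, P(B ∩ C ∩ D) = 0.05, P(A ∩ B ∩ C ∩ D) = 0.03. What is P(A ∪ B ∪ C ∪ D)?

0.90

P(A ∪ B ∪ C ∪ D) = 0.46 + 0.34 + 0.47 + 0.41 − 0.14 − 0.22 − 0.23 − 0.17 − 0.13 − 0.15 + 0.07 + 0.08 + 0.09 + 0.05 − 0.03 = 0.90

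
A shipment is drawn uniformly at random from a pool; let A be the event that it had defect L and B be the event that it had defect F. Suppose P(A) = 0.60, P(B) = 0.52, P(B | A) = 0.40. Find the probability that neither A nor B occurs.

0.12

P(A ∩ B) = P(A)·P(B|A) = 0.60 × 0.40 = 0.24
Using inclusion–exclusion:
P(A ∪ B) = 0.60 + 0.52 − 0.24 = 0.88
P(none) = 1 − 0.88 = 0.12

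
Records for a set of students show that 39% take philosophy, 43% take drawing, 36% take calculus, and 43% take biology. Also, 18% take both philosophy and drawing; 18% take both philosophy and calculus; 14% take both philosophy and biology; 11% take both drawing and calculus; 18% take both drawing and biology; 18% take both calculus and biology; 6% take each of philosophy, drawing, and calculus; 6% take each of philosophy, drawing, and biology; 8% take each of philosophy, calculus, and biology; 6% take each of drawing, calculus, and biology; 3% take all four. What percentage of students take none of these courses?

P(at least one) = 39 + 43 + 36 + 43 − 18 − 18 − 14 − 11 − 18 − 18 + 6 + 6 + 8 + 6 − 3 = 87%
P(none) = 100% − 87% = 13%

13%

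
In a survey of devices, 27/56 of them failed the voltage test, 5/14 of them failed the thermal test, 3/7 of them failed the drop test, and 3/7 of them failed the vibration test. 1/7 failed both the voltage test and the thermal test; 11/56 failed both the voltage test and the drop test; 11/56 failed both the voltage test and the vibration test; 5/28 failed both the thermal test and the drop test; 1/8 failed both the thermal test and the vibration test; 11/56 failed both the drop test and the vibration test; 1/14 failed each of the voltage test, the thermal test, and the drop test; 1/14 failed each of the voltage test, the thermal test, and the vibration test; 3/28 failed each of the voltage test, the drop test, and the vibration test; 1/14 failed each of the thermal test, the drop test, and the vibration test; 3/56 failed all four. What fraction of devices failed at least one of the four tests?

Apply inclusion-exclusion:
P(≥1) = 27/56 + 5/14 + 3/7 + 3/7 − 1/7 − 11/56 − 11/56 − 5/28 − 1/8 − 11/56 + 1/14 + 1/14 + 3/28 + 1/14 − 3/56 = 13/14

13/14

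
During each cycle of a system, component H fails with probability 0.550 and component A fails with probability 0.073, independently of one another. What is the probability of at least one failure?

P(none) = (1 − 0.550) × (1 − 0.073) = 0.450 × 0.927 = 0.41715
P(at least one) = 1 − 0.41715 = 0.58285

0.58285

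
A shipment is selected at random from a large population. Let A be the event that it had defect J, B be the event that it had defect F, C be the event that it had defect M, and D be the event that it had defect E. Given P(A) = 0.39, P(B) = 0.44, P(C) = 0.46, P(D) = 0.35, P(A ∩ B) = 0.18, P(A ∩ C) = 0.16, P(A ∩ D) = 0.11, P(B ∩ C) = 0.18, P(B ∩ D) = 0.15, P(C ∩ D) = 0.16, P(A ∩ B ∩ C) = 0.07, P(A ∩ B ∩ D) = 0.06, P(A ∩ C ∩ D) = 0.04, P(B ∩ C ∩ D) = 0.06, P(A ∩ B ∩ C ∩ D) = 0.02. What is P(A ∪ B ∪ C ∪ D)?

0.91

Apply inclusion-exclusion:
P(A ∪ B ∪ C ∪ D) = 0.39 + 0.44 + 0.46 + 0.35 − 0.18 − 0.16 − 0.11 − 0.18 − 0.15 − 0.16 + 0.07 + 0.06 + 0.04 + 0.06 − 0.02 = 0.91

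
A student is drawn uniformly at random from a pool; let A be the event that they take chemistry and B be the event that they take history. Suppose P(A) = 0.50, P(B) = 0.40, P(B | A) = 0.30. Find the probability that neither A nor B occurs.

P(A ∩ B) = P(A)·P(B|A) = 0.50 × 0.30 = 0.15
P(A ∪ B) = 0.50 + 0.40 − 0.15 = 0.75
P(none) = 1 − 0.75 = 0.25

0.25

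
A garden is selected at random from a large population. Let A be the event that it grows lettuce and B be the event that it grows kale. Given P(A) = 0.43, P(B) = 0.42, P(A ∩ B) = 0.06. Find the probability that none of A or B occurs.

0.21

P(A ∪ B) = 0.43 + 0.42 − 0.06 = 0.79
P(none) = 1 − 0.79 = 0.21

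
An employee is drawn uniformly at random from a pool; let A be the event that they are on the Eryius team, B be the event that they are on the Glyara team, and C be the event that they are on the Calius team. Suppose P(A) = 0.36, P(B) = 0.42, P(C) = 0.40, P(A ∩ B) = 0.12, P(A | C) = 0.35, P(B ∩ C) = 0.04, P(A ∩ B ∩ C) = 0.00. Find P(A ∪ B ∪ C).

0.88

P(A ∩ C) = P(C)·P(A|C) = 0.40 × 0.35 = 0.14
P(A ∪ B ∪ C) = 0.36 + 0.42 + 0.40 − 0.12 − 0.14 − 0.04 + 0.00 = 0.88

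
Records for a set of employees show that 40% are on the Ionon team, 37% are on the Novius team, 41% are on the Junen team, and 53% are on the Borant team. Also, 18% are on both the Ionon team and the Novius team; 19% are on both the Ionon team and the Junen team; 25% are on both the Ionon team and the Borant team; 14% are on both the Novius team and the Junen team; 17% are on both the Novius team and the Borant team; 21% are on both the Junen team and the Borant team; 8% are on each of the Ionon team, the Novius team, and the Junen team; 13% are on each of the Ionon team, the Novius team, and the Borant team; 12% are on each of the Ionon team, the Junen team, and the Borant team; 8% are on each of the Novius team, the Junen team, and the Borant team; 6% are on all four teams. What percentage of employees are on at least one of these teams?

By inclusion-exclusion,
P(union) = 40 + 37 + 41 + 53 − 18 − 19 − 25 − 14 − 17 − 21 + 8 + 13 + 12 + 8 − 6 = 92%

92%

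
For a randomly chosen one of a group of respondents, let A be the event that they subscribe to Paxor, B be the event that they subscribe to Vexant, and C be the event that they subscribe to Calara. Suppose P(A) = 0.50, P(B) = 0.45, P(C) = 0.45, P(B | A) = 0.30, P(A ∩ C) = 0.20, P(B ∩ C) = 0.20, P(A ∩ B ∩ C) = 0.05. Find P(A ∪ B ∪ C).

0.90

P(A ∩ B) = P(A)·P(B|A) = 0.50 × 0.30 = 0.15
P(A ∪ B ∪ C) = 0.50 + 0.45 + 0.45 − 0.15 − 0.20 − 0.20 + 0.05 = 0.90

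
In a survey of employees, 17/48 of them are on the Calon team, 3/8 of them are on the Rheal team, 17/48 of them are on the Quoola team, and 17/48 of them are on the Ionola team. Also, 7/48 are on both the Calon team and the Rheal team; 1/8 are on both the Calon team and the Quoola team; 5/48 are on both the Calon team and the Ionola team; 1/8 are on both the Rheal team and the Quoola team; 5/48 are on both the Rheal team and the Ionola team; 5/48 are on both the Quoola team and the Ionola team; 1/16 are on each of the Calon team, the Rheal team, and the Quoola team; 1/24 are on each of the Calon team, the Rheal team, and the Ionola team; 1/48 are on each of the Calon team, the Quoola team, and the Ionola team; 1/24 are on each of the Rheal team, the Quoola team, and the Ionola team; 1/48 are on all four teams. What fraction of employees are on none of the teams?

P(≥1) = 17/48 + 3/8 + 17/48 + 17/48 − 7/48 − 1/8 − 5/48 − 1/8 − 5/48 − 5/48 + 1/16 + 1/24 + 1/48 + 1/24 − 1/48 = 7/8
P(none) = 1 − 7/8 = 1/8

1/8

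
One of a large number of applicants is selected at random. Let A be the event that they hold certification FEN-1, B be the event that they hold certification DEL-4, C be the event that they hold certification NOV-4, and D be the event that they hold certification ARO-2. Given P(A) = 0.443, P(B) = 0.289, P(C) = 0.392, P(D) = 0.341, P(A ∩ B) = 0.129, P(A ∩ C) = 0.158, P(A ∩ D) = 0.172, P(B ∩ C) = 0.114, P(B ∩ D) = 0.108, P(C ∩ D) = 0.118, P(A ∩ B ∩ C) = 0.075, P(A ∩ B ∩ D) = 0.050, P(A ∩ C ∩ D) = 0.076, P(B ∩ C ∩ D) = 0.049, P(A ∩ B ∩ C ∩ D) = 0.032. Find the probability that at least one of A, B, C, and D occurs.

0.884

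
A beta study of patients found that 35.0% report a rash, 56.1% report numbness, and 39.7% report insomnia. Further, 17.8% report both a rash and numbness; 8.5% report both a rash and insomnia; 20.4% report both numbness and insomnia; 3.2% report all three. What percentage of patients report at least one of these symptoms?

87.3%

P(at least one) = 35.0 + 56.1 + 39.7 − 17.8 − 8.5 − 20.4 + 3.2 = 87.3%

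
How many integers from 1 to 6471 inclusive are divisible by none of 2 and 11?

2942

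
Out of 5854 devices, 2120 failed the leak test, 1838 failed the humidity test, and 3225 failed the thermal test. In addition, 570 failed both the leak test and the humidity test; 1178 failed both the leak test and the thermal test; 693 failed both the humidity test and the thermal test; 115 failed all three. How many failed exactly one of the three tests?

2646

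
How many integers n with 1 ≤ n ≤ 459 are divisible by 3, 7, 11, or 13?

239

floor(459/3) + floor(459/7) + floor(459/11) + floor(459/13) − floor(459/21) − floor(459/33) − floor(459/39) − floor(459/77) − floor(459/91) − floor(459/143) + floor(459/231) + floor(459/273) + floor(459/429) + floor(459/1001) − floor(459/3003) = 153 + 65 + 41 + 35 − 21 − 13 − 11 − 5 − 5 − 3 + 1 + 1 + 1 + 0 − 0 = 239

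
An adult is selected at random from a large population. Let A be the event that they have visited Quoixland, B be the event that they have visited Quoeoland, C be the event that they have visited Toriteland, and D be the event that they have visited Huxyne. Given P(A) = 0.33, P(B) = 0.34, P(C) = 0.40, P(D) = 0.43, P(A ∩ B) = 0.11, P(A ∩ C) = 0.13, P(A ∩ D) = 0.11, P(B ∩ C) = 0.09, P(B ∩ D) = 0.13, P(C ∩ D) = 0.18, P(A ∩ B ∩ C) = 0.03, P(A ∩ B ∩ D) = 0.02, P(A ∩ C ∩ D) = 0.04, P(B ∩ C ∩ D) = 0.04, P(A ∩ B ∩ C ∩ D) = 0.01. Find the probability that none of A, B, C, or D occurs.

0.13

P(A ∪ B ∪ C ∪ D) = 0.33 + 0.34 + 0.40 + 0.43 − 0.11 − 0.13 − 0.11 − 0.09 − 0.13 − 0.18 + 0.03 + 0.02 + 0.04 + 0.04 − 0.01 = 0.87
P(none) = 1 − 0.87 = 0.13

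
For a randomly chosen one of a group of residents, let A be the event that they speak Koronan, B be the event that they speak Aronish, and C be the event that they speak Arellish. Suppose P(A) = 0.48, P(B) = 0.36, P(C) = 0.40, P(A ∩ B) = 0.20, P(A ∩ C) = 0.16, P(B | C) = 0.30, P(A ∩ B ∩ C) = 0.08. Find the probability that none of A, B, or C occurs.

0.16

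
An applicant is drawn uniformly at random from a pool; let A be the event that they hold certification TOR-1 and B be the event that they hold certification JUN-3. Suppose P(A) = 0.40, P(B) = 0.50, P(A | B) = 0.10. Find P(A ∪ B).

P(A ∩ B) = P(B)·P(A|B) = 0.50 × 0.10 = 0.05
P(A ∪ B) = 0.40 + 0.50 − 0.05 = 0.85

0.85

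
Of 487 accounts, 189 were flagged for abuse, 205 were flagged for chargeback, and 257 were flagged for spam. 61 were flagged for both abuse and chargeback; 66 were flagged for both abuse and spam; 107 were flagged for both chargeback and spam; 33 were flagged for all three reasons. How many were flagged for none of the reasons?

37

|at least one| = 189 + 205 + 257 − 61 − 66 − 107 + 33 = 450
None: 487 − 450 = 37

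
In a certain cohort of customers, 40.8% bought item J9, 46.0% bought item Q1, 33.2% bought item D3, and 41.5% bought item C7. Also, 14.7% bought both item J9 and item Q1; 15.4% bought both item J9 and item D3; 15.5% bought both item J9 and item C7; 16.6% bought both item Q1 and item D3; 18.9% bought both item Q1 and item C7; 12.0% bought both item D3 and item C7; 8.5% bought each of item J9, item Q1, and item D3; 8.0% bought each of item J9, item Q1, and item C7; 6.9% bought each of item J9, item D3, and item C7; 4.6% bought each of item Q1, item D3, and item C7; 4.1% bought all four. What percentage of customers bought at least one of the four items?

92.3%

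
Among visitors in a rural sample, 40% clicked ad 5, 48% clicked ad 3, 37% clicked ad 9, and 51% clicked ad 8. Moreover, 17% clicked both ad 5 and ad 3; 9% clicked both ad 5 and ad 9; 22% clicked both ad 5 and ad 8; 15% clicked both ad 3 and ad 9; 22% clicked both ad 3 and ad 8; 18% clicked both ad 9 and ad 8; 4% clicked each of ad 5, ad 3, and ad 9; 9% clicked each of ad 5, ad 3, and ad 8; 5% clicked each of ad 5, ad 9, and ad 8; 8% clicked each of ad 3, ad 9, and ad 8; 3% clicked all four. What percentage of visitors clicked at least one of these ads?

By inclusion-exclusion,
P(≥1) = 40 + 48 + 37 + 51 − 17 − 9 − 22 − 15 − 22 − 18 + 4 + 9 + 5 + 8 − 3 = 96%

96%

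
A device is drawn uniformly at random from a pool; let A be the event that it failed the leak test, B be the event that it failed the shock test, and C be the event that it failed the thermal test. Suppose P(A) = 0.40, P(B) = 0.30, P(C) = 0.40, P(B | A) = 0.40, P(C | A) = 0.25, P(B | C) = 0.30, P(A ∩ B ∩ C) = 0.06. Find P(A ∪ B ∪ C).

P(A ∩ B) = P(A)·P(B|A) = 0.40 × 0.40 = 0.16
P(A ∩ C) = P(A)·P(C|A) = 0.40 × 0.25 = 0.10
P(B ∩ C) = P(C)·P(B|C) = 0.40 × 0.30 = 0.12
P(A ∪ B ∪ C) = 0.40 + 0.30 + 0.40 − 0.16 − 0.10 − 0.12 + 0.06 = 0.78

0.78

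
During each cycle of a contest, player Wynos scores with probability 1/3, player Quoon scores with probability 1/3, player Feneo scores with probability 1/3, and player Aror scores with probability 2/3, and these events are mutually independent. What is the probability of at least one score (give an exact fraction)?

Independence gives P(none) = ∏(1 − pᵢ).
P(none) = (1 − 1/3) × (1 − 1/3) × (1 − 1/3) × (1 − 2/3) = 2/3 × 2/3 × 2/3 × 1/3 = 8/81
P(at least one) = 1 − 8/81 = 73/81

73/81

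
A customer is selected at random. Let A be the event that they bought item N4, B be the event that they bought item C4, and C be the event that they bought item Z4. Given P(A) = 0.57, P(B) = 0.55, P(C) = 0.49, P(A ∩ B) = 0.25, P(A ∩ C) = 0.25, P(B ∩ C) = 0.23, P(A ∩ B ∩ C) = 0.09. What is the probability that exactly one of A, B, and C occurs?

0.42

By inclusion–exclusion (exactly-one form):
P(exactly one) = 0.57 + 0.55 + 0.49 − 2·0.25 − 2·0.25 − 2·0.23 + 3·0.09 = 0.42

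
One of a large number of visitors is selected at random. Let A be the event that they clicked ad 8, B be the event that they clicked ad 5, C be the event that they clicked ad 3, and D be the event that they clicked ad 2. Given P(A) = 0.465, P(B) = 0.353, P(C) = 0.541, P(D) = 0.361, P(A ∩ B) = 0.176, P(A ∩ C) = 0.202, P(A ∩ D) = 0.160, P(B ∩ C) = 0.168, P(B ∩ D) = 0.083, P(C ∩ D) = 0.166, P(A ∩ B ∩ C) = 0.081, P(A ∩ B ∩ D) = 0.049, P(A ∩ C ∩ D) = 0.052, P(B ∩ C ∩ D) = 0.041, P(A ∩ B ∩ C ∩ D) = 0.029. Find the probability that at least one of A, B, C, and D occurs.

Using inclusion–exclusion:
P(A ∪ B ∪ C ∪ D) = 0.465 + 0.353 + 0.541 + 0.361 − 0.176 − 0.202 − 0.160 − 0.168 − 0.083 − 0.166 + 0.081 + 0.049 + 0.052 + 0.041 − 0.029 = 0.959

0.959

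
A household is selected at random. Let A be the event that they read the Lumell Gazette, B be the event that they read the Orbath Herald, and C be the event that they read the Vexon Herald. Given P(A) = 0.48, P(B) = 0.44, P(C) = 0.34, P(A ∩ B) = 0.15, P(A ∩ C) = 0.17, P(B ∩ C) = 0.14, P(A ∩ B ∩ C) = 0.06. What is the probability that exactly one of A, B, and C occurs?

0.52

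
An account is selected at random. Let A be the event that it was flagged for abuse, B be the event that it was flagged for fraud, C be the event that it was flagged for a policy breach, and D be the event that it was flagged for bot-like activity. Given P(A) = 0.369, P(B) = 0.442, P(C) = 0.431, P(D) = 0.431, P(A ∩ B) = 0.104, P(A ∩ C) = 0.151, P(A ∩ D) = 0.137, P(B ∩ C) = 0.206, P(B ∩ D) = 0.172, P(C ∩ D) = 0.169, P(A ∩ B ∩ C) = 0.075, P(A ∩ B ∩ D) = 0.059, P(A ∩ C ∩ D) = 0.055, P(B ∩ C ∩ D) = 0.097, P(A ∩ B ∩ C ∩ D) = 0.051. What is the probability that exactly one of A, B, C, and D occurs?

P(exactly one) = 0.369 + 0.442 + 0.431 + 0.431 − 2·0.104 − 2·0.151 − 2·0.137 − 2·0.206 − 2·0.172 − 2·0.169 + 3·0.075 + 3·0.059 + 3·0.055 + 3·0.097 − 4·0.051 = 0.449

0.449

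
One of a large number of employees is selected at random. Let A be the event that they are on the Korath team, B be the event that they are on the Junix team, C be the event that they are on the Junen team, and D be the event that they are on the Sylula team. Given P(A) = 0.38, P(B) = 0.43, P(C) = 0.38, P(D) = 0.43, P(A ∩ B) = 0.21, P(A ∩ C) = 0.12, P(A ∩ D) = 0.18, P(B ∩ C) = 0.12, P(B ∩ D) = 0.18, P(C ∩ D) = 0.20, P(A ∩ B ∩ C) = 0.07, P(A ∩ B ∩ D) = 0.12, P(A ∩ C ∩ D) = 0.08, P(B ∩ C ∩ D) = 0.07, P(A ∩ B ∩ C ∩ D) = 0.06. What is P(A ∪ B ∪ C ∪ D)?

0.89

P(A ∪ B ∪ C ∪ D) = 0.38 + 0.43 + 0.38 + 0.43 − 0.21 − 0.12 − 0.18 − 0.12 − 0.18 − 0.20 + 0.07 + 0.12 + 0.08 + 0.07 − 0.06 = 0.89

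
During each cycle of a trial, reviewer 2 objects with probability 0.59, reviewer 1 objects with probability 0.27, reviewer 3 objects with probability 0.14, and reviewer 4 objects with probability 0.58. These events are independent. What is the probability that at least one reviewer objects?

P(none) = (1 − 0.59) × (1 − 0.27) × (1 − 0.14) × (1 − 0.58) = 0.41 × 0.73 × 0.86 × 0.42 = 0.10810716
P(at least one) = 1 − 0.10810716 = 0.89189284

0.89189284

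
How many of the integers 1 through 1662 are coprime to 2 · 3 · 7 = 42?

floor(1662/2) + floor(1662/3) + floor(1662/7) − floor(1662/6) − floor(1662/14) − floor(1662/21) + floor(1662/42) = 831 + 554 + 237 − 277 − 118 − 79 + 39 = 1187
1662 − 1187 = 475

475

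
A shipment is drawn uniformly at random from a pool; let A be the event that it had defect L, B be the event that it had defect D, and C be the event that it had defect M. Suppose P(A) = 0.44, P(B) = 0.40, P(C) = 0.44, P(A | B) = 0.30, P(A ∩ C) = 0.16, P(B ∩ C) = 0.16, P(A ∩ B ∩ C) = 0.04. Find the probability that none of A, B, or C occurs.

0.12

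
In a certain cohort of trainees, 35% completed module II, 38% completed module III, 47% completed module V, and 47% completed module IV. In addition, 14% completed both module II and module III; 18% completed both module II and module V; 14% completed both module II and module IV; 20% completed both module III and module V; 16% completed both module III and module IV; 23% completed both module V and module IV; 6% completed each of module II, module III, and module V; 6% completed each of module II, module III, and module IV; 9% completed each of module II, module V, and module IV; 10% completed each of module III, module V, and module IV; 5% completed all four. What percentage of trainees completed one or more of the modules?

88%

By inclusion–exclusion:
P(union) = 35 + 38 + 47 + 47 − 14 − 18 − 14 − 20 − 16 − 23 + 6 + 6 + 9 + 10 − 5 = 88%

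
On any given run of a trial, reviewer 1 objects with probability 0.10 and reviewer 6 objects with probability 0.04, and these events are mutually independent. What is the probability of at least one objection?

0.136

P(none) = (1 − 0.10) × (1 − 0.04) = 0.90 × 0.96 = 0.864
P(at least one) = 1 − 0.864 = 0.136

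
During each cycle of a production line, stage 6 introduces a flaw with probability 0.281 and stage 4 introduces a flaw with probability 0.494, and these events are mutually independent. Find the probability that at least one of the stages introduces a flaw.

0.636186

P(none) = (1 − 0.281) × (1 − 0.494) = 0.719 × 0.506 = 0.363814
P(at least one) = 1 − 0.363814 = 0.636186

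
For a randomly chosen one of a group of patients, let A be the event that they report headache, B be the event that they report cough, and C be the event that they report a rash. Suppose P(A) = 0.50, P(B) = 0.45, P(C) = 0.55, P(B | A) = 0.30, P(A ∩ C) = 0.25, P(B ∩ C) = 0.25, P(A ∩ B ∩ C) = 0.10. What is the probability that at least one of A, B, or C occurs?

0.95

P(A ∩ B) = P(A)·P(B|A) = 0.50 × 0.30 = 0.15
By inclusion-exclusion,
P(A ∪ B ∪ C) = 0.50 + 0.45 + 0.55 − 0.15 − 0.25 − 0.25 + 0.10 = 0.95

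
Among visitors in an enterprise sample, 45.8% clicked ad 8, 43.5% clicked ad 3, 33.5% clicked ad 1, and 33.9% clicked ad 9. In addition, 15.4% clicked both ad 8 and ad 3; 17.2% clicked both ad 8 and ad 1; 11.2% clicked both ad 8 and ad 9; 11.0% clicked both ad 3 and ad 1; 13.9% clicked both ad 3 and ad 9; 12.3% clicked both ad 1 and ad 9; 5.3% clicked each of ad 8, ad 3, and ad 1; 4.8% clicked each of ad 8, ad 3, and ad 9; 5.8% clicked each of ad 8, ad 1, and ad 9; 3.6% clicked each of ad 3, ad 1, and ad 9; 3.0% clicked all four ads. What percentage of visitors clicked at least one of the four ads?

92.2%

Apply inclusion-exclusion:
P(≥1) = 45.8 + 43.5 + 33.5 + 33.9 − 15.4 − 17.2 − 11.2 − 11.0 − 13.9 − 12.3 + 5.3 + 4.8 + 5.8 + 3.6 − 3.0 = 92.2%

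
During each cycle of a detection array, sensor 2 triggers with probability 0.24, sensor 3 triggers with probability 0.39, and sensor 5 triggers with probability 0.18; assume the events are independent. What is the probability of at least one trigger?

Independence gives P(none) = ∏(1 − pᵢ).
P(none) = (1 − 0.24) × (1 − 0.39) × (1 − 0.18) = 0.76 × 0.61 × 0.82 = 0.380152
P(at least one) = 1 − 0.380152 = 0.619848

0.619848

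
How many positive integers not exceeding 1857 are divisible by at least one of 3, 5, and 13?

943

floor(1857/3) + floor(1857/5) + floor(1857/13) − floor(1857/15) − floor(1857/39) − floor(1857/65) + floor(1857/195) = 619 + 371 + 142 − 123 − 47 − 28 + 9 = 943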